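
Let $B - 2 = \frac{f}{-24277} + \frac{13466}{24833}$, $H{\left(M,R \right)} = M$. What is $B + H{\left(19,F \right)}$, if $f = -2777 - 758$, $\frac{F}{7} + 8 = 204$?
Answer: $\frac{13074984298}{602870741} \approx 21.688$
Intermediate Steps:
$F = 1372$ ($F = -56 + 7 \cdot 204 = -56 + 1428 = 1372$)
$f = -3535$ ($f = -2777 - 758 = -3535$)
$B = \frac{1620440219}{602870741}$ ($B = 2 + \left(- \frac{3535}{-24277} + \frac{13466}{24833}\right) = 2 + \left(\left(-3535\right) \left(- \frac{1}{24277}\right) + 13466 \cdot \frac{1}{24833}\right) = 2 + \left(\frac{3535}{24277} + \frac{13466}{24833}\right) = 2 + \frac{414698737}{602870741} = \frac{1620440219}{602870741} \approx 2.6879$)
$B + H{\left(19,F \right)} = \frac{1620440219}{602870741} + 19 = \frac{13074984298}{602870741}$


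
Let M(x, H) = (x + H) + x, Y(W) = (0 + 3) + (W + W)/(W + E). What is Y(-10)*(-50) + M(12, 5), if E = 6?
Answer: -371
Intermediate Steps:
Y(W) = 3 + 2*W/(6 + W) (Y(W) = (0 + 3) + (W + W)/(W + 6) = 3 + (2*W)/(6 + W) = 3 + 2*W/(6 + W))
M(x, H) = H + 2*x (M(x, H) = (H + x) + x = H + 2*x)
Y(-10)*(-50) + M(12, 5) = ((18 + 5*(-10))/(6 - 10))*(-50) + (5 + 2*12) = ((18 - 50)/(-4))*(-50) + (5 + 24) = -¼*(-32)*(-50) + 29 = 8*(-50) + 29 = -400 + 29 = -371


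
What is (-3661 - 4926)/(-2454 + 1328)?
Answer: 8587/1126 ≈ 7.6261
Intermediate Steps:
(-3661 - 4926)/(-2454 + 1328) = -8587/(-1126) = -8587*(-1/1126) = 8587/1126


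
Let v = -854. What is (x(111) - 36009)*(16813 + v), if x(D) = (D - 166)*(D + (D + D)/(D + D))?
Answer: -672975071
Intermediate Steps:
x(D) = (1 + D)*(-166 + D) (x(D) = (-166 + D)*(D + (2*D)/((2*D))) = (-166 + D)*(D + (2*D)*(1/(2*D))) = (-166 + D)*(D + 1) = (-166 + D)*(1 + D) = (1 + D)*(-166 + D))
(x(111) - 36009)*(16813 + v) = ((-166 + 111² - 165*111) - 36009)*(16813 - 854) = ((-166 + 12321 - 18315) - 36009)*15959 = (-6160 - 36009)*15959 = -42169*15959 = -672975071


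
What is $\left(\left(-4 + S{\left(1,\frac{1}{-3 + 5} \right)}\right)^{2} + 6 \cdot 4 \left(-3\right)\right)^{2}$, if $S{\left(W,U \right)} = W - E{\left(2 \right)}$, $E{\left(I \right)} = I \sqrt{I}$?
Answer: $3313 - 1320 \sqrt{2} \approx 1446.2$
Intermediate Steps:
$E{\left(I \right)} = I^{\frac{3}{2}}$
$S{\left(W,U \right)} = W - 2 \sqrt{2}$ ($S{\left(W,U \right)} = W - 2^{\frac{3}{2}} = W - 2 \sqrt{2}$)
$\left(\left(-4 + S{\left(1,\frac{1}{-3 + 5} \right)}\right)^{2} + 6 \cdot 4 \left(-3\right)\right)^{2} = \left(\left(-4 + \left(1 - 2 \sqrt{2}\right)\right)^{2} + 6 \cdot 4 \left(-3\right)\right)^{2} = \left(\left(-3 - 2 \sqrt{2}\right)^{2} + 24 \left(-3\right)\right)^{2} = \left(\left(-3 - 2 \sqrt{2}\right)^{2} - 72\right)^{2} = \left(-72 + \left(-3 - 2 \sqrt{2}\right)^{2}\right)^{2}$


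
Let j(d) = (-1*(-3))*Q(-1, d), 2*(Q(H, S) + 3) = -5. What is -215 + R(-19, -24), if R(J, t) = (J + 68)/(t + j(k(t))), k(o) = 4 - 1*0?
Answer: -17513/81 ≈ -216.21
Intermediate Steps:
Q(H, S) = -11/2 (Q(H, S) = -3 + (1/2)*(-5) = -3 - 5/2 = -11/2)
k(o) = 4 (k(o) = 4 + 0 = 4)
j(d) = -33/2 (j(d) = -1*(-3)*(-11/2) = 3*(-11/2) = -33/2)
R(J, t) = (68 + J)/(-33/2 + t) (R(J, t) = (J + 68)/(t - 33/2) = (68 + J)/(-33/2 + t))
-215 + R(-19, -24) = -215 + 2*(68 - 19)/(-33 + 2*(-24)) = -215 + 2*49/(-33 - 48) = -215 + 2*49/(-81) = -215 + 2*(-1/81)*49 = -215 - 98/81 = -17513/81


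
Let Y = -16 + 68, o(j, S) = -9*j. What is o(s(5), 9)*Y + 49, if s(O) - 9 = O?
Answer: -6503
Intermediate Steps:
s(O) = 9 + O
Y = 52
o(s(5), 9)*Y + 49 = -9*(9 + 5)*52 + 49 = -9*14*52 + 49 = -126*52 + 49 = -6552 + 49 = -6503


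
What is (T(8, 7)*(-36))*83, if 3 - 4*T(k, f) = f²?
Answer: 34362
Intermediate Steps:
T(k, f) = ¾ - f²/4
(T(8, 7)*(-36))*83 = ((¾ - ¼*7²)*(-36))*83 = ((¾ - ¼*49)*(-36))*83 = ((¾ - 49/4)*(-36))*83 = -23/2*(-36)*83 = 414*83 = 34362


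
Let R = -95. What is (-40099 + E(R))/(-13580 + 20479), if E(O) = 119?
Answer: -39980/6899 ≈ -5.7950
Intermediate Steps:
(-40099 + E(R))/(-13580 + 20479) = (-40099 + 119)/(-13580 + 20479) = -39980/6899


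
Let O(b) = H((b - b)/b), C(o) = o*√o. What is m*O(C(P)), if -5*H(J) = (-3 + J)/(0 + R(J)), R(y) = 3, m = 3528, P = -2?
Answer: 3528/5 ≈ 705.60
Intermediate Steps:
C(o) = o^(3/2)
H(J) = ⅕ - J/15 (H(J) = -(-3 + J)/(5*(0 + 3)) = -(-3 + J)/(5*3) = -(-1 + J/3)/5 = ⅕ - J/15)
O(b) = ⅕ (O(b) = ⅕ - (b - b)/(15*b) = ⅕ - 0/b = ⅕ - 1/15*0 = ⅕ + 0 = ⅕)
m*O(C(P)) = 3528*(⅕) = 3528/5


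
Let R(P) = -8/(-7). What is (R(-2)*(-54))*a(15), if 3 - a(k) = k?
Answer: 5184/7 ≈ 740.57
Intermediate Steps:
a(k) = 3 - k
R(P) = 8/7 (R(P) = -8*(-1/7) = 8/7)
(R(-2)*(-54))*a(15) = ((8/7)*(-54))*(3 - 1*15) = -432*(3 - 15)/7 = -432/7*(-12) = 5184/7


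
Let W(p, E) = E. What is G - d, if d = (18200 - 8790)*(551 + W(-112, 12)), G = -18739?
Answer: -5316569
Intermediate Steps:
d = 5297830 (d = (18200 - 8790)*(551 + 12) = 9410*563 = 5297830)
G - d = -18739 - 1*5297830 = -18739 - 5297830 = -5316569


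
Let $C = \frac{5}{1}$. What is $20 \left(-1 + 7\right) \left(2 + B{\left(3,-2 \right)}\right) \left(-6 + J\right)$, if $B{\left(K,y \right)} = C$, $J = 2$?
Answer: $-3360$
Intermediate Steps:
$C = 5$ ($C = 5 \cdot 1 = 5$)
$B{\left(K,y \right)} = 5$
$20 \left(-1 + 7\right) \left(2 + B{\left(3,-2 \right)}\right) \left(-6 + J\right) = 20 \left(-1 + 7\right) \left(2 + 5\right) \left(-6 + 2\right) = 20 \cdot 6 \cdot 7 \left(-4\right) = 120 \left(-28\right) = -3360$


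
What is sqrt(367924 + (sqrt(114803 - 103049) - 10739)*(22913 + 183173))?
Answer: sqrt(-2212789630 + 618258*sqrt(1306)) ≈ 46802.0*I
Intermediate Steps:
sqrt(367924 + (sqrt(114803 - 103049) - 10739)*(22913 + 183173)) = sqrt(367924 + (sqrt(11754) - 10739)*206086) = sqrt(367924 + (3*sqrt(1306) - 10739)*206086) = sqrt(367924 + (-10739 + 3*sqrt(1306))*206086) = sqrt(367924 + (-2213157554 + 618258*sqrt(1306))) = sqrt(-2212789630 + 618258*sqrt(1306))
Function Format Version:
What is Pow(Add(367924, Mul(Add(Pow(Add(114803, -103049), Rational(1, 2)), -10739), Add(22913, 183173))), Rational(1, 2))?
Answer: Pow(Add(-2212789630, Mul(618258, Pow(1306, Rational(1, 2)))), Rational(1, 2)) ≈ Mul(46802., I)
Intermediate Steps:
Pow(Add(367924, Mul(Add(Pow(Add(114803, -103049), Rational(1, 2)), -10739), Add(22913, 183173))), Rational(1, 2)) = Pow(Add(367924, Mul(Add(Pow(11754, Rational(1, 2)), -10739), 206086)), Rational(1, 2)) = Pow(Add(367924, Mul(Add(Mul(3, Pow(1306, Rational(1, 2))), -10739), 206086)), Rational(1, 2)) = Pow(Add(367924, Mul(Add(-10739, Mul(3, Pow(1306, Rational(1, 2)))), 206086)), Rational(1, 2)) = Pow(Add(367924, Add(-2213157554, Mul(618258, Pow(1306, Rational(1, 2))))), Rational(1, 2)) = Pow(Add(-2212789630, Mul(618258, Pow(1306, Rational(1, 2)))), Rational(1, 2))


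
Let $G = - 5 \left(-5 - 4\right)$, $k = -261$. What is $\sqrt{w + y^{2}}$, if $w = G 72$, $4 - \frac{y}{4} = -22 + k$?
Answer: $2 \sqrt{330286} \approx 1149.4$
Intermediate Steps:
$G = 45$ ($G = \left(-5\right) \left(-9\right) = 45$)
$y = 1148$ ($y = 16 - 4 \left(-22 - 261\right) = 16 - -1132 = 16 + 1132 = 1148$)
$w = 3240$ ($w = 45 \cdot 72 = 3240$)
$\sqrt{w + y^{2}} = \sqrt{3240 + 1148^{2}} = \sqrt{3240 + 1317904} = \sqrt{1321144} = 2 \sqrt{330286}$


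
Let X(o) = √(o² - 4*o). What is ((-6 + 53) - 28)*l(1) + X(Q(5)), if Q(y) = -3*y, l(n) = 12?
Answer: 228 + √285 ≈ 244.88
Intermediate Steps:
((-6 + 53) - 28)*l(1) + X(Q(5)) = ((-6 + 53) - 28)*12 + √((-3*5)*(-4 - 3*5)) = (47 - 28)*12 + √(-15*(-4 - 15)) = 19*12 + √(-15*(-19)) = 228 + √285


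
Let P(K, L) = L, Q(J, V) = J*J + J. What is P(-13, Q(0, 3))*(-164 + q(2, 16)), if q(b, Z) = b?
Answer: 0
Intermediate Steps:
Q(J, V) = J + J² (Q(J, V) = J² + J = J + J²)
P(-13, Q(0, 3))*(-164 + q(2, 16)) = (0*(1 + 0))*(-164 + 2) = (0*1)*(-162) = 0*(-162) = 0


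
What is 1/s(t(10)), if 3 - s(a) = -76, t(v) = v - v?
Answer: 1/79 ≈ 0.012658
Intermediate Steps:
t(v) = 0
s(a) = 79 (s(a) = 3 - 1*(-76) = 3 + 76 = 79)
1/s(t(10)) = 1/79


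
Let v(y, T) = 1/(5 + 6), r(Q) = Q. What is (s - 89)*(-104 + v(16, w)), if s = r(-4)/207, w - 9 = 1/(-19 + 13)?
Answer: 2340229/253 ≈ 9249.9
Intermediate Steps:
w = 53/6 (w = 9 + 1/(-19 + 13) = 9 + 1/(-6) = 9 - ⅙ = 53/6 ≈ 8.8333)
v(y, T) = 1/11
s = -4/207 ≈ -0.019324
(s - 89)*(-104 + v(16, w)) = (-4/207 - 89)*(-104 + 1/11) = -18427/207*(-1143/11) = 2340229/253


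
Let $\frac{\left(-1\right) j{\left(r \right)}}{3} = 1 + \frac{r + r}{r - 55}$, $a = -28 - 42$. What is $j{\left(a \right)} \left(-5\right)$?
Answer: $\frac{159}{5} \approx 31.8$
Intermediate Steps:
$a = -70$ ($a = -28 - 42 = -70$)
$j{\left(r \right)} = -3 - \frac{6 r}{-55 + r}$ ($j{\left(r \right)} = - 3 \left(1 + \frac{r + r}{r - 55}\right) = - 3 \left(1 + \frac{2 r}{-55 + r}\right) = -3 - \frac{6 r}{-55 + r}$)
$j{\left(a \right)} \left(-5\right) = \frac{3 \left(55 - -210\right)}{-55 - 70} \left(-5\right) = \frac{3 \left(55 + 210\right)}{-125} \left(-5\right) = 3 \left(- \frac{1}{125}\right) 265 \left(-5\right) = \left(- \frac{159}{25}\right) \left(-5\right) = \frac{159}{5}$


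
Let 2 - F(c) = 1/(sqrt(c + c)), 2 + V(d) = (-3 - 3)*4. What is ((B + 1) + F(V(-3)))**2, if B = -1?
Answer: (52 + I*sqrt(13))**2/676 ≈ 3.9808 + 0.5547*I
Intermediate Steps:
V(d) = -26 (V(d) = -2 + (-3 - 3)*4 = -2 - 6*4 = -2 - 24 = -26)
F(c) = 2 - sqrt(2)/(2*sqrt(c)) (F(c) = 2 - 1/(sqrt(c + c)) = 2 - 1/(sqrt(2*c)) = 2 - 1/(sqrt(2)*sqrt(c)) = 2 - sqrt(2)/(2*sqrt(c)))
((B + 1) + F(V(-3)))**2 = ((-1 + 1) + (2 - sqrt(2)/(2*sqrt(-26))))**2 = (0 + (2 - sqrt(2)*(-I*sqrt(26)/26)/2))**2 = (0 + (2 + I*sqrt(13)/26))**2 = (2 + I*sqrt(13)/26)**2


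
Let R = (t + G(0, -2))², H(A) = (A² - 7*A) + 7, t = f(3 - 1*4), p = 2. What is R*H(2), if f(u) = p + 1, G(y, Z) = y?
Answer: -27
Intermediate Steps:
f(u) = 3 (f(u) = 2 + 1 = 3)
t = 3
H(A) = 7 + A² - 7*A
R = 9 (R = (3 + 0)² = 3² = 9)
R*H(2) = 9*(7 + 2² - 7*2) = 9*(7 + 4 - 14) = 9*(-3) = -27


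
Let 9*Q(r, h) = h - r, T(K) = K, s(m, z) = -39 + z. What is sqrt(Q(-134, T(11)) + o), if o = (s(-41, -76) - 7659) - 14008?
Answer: I*sqrt(195893)/3 ≈ 147.53*I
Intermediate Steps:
Q(r, h) = -r/9 + h/9 (Q(r, h) = (h - r)/9 = -r/9 + h/9)
o = -21782 (o = ((-39 - 76) - 7659) - 14008 = (-115 - 7659) - 14008 = -7774 - 14008 = -21782)
sqrt(Q(-134, T(11)) + o) = sqrt((-1/9*(-134) + (1/9)*11) - 21782) = sqrt((134/9 + 11/9) - 21782) = sqrt(145/9 - 21782) = sqrt(-195893/9) = I*sqrt(195893)/3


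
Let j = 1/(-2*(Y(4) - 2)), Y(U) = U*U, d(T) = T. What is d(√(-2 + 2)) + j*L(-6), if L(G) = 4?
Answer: -⅐ ≈ -0.14286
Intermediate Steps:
Y(U) = U²
j = -1/28 (j = 1/(-2*(4² - 2)) = 1/(-2*(16 - 2)) = 1/(-2*14) = 1/(-28) = -1/28 ≈ -0.035714)
d(√(-2 + 2)) + j*L(-6) = √(-2 + 2) - 1/28*4 = √0 - ⅐ = 0 - ⅐ = -⅐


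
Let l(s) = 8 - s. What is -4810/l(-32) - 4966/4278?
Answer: -1038791/8556 ≈ -121.41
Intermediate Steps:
-4810/l(-32) - 4966/4278 = -4810/(8 - 1*(-32)) - 4966/4278 = -4810/(8 + 32) - 4966*1/4278 = -4810/40 - 2483/2139 = -4810*1/40 - 2483/2139 = -481/4 - 2483/2139 = -1038791/8556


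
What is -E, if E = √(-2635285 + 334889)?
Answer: -2*I*√575099 ≈ -1516.7*I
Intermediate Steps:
E = 2*I*√575099 (E = √(-2300396) = 2*I*√575099 ≈ 1516.7*I)
-E = -2*I*√575099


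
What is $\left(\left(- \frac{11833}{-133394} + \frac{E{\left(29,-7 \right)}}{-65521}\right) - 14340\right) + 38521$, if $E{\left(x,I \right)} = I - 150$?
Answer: $\frac{211345354426445}{8740108274} \approx 24181.0$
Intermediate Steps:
$E{\left(x,I \right)} = -150 + I$
$\left(\left(- \frac{11833}{-133394} + \frac{E{\left(29,-7 \right)}}{-65521}\right) - 14340\right) + 38521 = \left(\left(- \frac{11833}{-133394} + \frac{-150 - 7}{-65521}\right) - 14340\right) + 38521 = \left(\left(\left(-11833\right) \left(- \frac{1}{133394}\right) - - \frac{157}{65521}\right) - 14340\right) + 38521 = \left(\left(\frac{11833}{133394} + \frac{157}{65521}\right) - 14340\right) + 38521 = \left(\frac{796252851}{8740108274} - 14340\right) + 38521 = - \frac{125332356396309}{8740108274} + 38521 = \frac{211345354426445}{8740108274}$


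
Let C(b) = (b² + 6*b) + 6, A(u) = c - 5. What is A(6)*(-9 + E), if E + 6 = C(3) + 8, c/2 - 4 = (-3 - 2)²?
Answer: 1378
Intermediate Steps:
c = 58 (c = 8 + 2*(-3 - 2)² = 8 + 2*(-5)² = 8 + 2*25 = 8 + 50 = 58)
A(u) = 53 (A(u) = 58 - 5 = 53)
C(b) = 6 + b² + 6*b
E = 35 (E = -6 + ((6 + 3² + 6*3) + 8) = -6 + ((6 + 9 + 18) + 8) = -6 + (33 + 8) = -6 + 41 = 35)
A(6)*(-9 + E) = 53*(-9 + 35) = 53*26 = 1378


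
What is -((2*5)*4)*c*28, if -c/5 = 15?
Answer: 84000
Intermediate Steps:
c = -75 (c = -5*15 = -75)
-((2*5)*4)*c*28 = -((2*5)*4)*(-75)*28 = -(10*4)*(-75)*28 = -40*(-75)*28 = -(-3000)*28 = -1*(-84000) = 84000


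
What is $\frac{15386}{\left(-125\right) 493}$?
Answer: $- \frac{15386}{61625} \approx -0.24967$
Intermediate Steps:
$\frac{15386}{\left(-125\right) 493} = \frac{15386}{-61625} = 15386 \left(- \frac{1}{61625}\right) = - \frac{15386}{61625}$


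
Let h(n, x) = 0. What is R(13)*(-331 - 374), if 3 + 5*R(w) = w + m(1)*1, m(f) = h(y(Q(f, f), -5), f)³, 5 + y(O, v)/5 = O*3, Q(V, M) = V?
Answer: -1410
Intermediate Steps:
y(O, v) = -25 + 15*O (y(O, v) = -25 + 5*(O*3) = -25 + 5*(3*O) = -25 + 15*O)
m(f) = 0 (m(f) = 0³ = 0)
R(w) = -⅗ + w/5 (R(w) = -⅗ + (w + 0*1)/5 = -⅗ + (w + 0)/5 = -⅗ + w/5)
R(13)*(-331 - 374) = (-⅗ + (⅕)*13)*(-331 - 374) = (-⅗ + 13/5)*(-705) = 2*(-705) = -1410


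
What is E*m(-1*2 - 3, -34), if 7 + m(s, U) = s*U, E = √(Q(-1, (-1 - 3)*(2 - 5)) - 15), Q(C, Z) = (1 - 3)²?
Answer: 163*I*√11 ≈ 540.61*I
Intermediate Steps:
Q(C, Z) = 4 (Q(C, Z) = (-2)² = 4)
E = I*√11 (E = √(4 - 15) = √(-11) = I*√11 ≈ 3.3166*I)
m(s, U) = -7 + U*s (m(s, U) = -7 + s*U = -7 + U*s)
E*m(-1*2 - 3, -34) = (I*√11)*(-7 - 34*(-1*2 - 3)) = (I*√11)*(-7 - 34*(-2 - 3)) = (I*√11)*(-7 - 34*(-5)) = (I*√11)*(-7 + 170) = (I*√11)*163 = 163*I*√11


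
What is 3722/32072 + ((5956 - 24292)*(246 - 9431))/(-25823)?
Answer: -2700673485157/414097628 ≈ -6521.8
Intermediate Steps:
3722/32072 + ((5956 - 24292)*(246 - 9431))/(-25823) = 3722*(1/32072) - 18336*(-9185)*(-1/25823) = 1861/16036 + 168416160*(-1/25823) = 1861/16036 - 168416160/25823 = -2700673485157/414097628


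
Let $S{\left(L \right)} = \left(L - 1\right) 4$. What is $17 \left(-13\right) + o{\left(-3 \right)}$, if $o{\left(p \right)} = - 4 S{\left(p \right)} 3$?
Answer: $-29$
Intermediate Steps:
$S{\left(L \right)} = -4 + 4 L$ ($S{\left(L \right)} = \left(-1 + L\right) 4 = -4 + 4 L$)
$o{\left(p \right)} = 48 - 48 p$ ($o{\left(p \right)} = - 4 \left(-4 + 4 p\right) 3 = \left(16 - 16 p\right) 3 = 48 - 48 p$)
$17 \left(-13\right) + o{\left(-3 \right)} = 17 \left(-13\right) + \left(48 - -144\right) = -221 + \left(48 + 144\right) = -221 + 192 = -29$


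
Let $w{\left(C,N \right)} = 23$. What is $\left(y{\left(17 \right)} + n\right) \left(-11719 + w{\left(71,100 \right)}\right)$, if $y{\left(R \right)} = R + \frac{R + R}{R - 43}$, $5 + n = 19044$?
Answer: $- \frac{2897227856}{13} \approx -2.2286 \cdot 10^{8}$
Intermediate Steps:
$n = 19039$ ($n = -5 + 19044 = 19039$)
$y{\left(R \right)} = R + \frac{2 R}{-43 + R}$
$\left(y{\left(17 \right)} + n\right) \left(-11719 + w{\left(71,100 \right)}\right) = \left(\frac{17 \left(-41 + 17\right)}{-43 + 17} + 19039\right) \left(-11719 + 23\right) = \left(17 \frac{1}{-26} \left(-24\right) + 19039\right) \left(-11696\right) = \left(17 \left(- \frac{1}{26}\right) \left(-24\right) + 19039\right) \left(-11696\right) = \left(\frac{204}{13} + 19039\right) \left(-11696\right) = \frac{247711}{13} \left(-11696\right) = - \frac{2897227856}{13}$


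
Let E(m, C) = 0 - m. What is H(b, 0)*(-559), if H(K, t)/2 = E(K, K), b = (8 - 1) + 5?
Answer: 13416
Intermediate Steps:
E(m, C) = -m
b = 12 (b = 7 + 5 = 12)
H(K, t) = -2*K (H(K, t) = 2*(-K) = -2*K)
H(b, 0)*(-559) = -2*12*(-559) = -24*(-559) = 13416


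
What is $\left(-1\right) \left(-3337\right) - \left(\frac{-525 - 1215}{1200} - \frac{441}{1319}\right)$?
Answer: $\frac{88077131}{26380} \approx 3338.8$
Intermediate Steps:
$\left(-1\right) \left(-3337\right) - \left(\frac{-525 - 1215}{1200} - \frac{441}{1319}\right) = 3337 - \left(\left(-525 - 1215\right) \frac{1}{1200} - \frac{441}{1319}\right) = 3337 - \left(\left(-1740\right) \frac{1}{1200} - \frac{441}{1319}\right) = 3337 - \left(- \frac{29}{20} - \frac{441}{1319}\right) = 3337 - - \frac{47071}{26380} = 3337 + \frac{47071}{26380} = \frac{88077131}{26380}$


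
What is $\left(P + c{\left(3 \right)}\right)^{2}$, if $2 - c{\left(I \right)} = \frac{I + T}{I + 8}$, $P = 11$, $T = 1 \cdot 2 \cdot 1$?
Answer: $\frac{19044}{121} \approx 157.39$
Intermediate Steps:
$T = 2$ ($T = 2 \cdot 1 = 2$)
$c{\left(I \right)} = 2 - \frac{2 + I}{8 + I}$ ($c{\left(I \right)} = 2 - \frac{I + 2}{I + 8} = 2 - \frac{2 + I}{8 + I}$)
$\left(P + c{\left(3 \right)}\right)^{2} = \left(11 + \frac{14 + 3}{8 + 3}\right)^{2} = \left(11 + \frac{1}{11} \cdot 17\right)^{2} = \left(11 + \frac{17}{11}\right)^{2} = \left(\frac{138}{11}\right)^{2} = \frac{19044}{121}$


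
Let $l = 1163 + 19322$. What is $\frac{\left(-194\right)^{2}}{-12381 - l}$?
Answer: $- \frac{18818}{16433} \approx -1.1451$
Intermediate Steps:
$l = 20485$
$\frac{\left(-194\right)^{2}}{-12381 - l} = \frac{\left(-194\right)^{2}}{-12381 - 20485} = \frac{37636}{-12381 - 20485} = \frac{37636}{-32866} = 37636 \left(- \frac{1}{32866}\right) = - \frac{18818}{16433}$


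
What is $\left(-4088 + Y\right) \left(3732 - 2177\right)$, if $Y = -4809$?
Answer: $-13834835$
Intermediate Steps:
$\left(-4088 + Y\right) \left(3732 - 2177\right) = \left(-4088 - 4809\right) \left(3732 - 2177\right) = \left(-8897\right) 1555 = -13834835$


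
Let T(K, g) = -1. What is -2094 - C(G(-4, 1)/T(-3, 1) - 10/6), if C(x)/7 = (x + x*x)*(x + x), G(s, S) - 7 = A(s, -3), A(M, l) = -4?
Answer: -26354/27 ≈ -976.07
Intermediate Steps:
G(s, S) = 3 (G(s, S) = 7 - 4 = 3)
C(x) = 14*x*(x + x²) (C(x) = 7*((x + x*x)*(x + x)) = 7*((x + x²)*(2*x)) = 7*(2*x*(x + x²)) = 14*x*(x + x²))
-2094 - C(G(-4, 1)/T(-3, 1) - 10/6) = -2094 - 14*(3/(-1) - 10/6)²*(1 + (3/(-1) - 10/6)) = -2094 - 14*(3*(-1) - 10*⅙)²*(1 + (3*(-1) - 10*⅙)) = -2094 - 14*(-3 - 5/3)²*(1 + (-3 - 5/3)) = -2094 - 14*(-14/3)²*(1 - 14/3) = -2094 - 14*196*(-11)/(9*3) = -2094 - 1*(-30184/27) = -2094 + 30184/27 = -26354/27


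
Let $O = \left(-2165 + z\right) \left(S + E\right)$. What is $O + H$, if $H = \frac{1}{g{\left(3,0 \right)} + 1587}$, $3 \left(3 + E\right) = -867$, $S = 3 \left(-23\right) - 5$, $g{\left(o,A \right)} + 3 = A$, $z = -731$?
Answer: $\frac{1678938625}{1584} \approx 1.0599 \cdot 10^{6}$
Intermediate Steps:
$g{\left(o,A \right)} = -3 + A$
$S = -74$ ($S = -69 - 5 = -74$)
$E = -292$ ($E = -3 + \frac{1}{3} \left(-867\right) = -3 - 289 = -292$)
$O = 1059936$ ($O = \left(-2165 - 731\right) \left(-74 - 292\right) = \left(-2896\right) \left(-366\right) = 1059936$)
$H = \frac{1}{1584}$ ($H = \frac{1}{\left(-3 + 0\right) + 1587} = \frac{1}{-3 + 1587} = \frac{1}{1584} \approx 0.00063131$)
$O + H = 1059936 + \frac{1}{1584} = \frac{1678938625}{1584}$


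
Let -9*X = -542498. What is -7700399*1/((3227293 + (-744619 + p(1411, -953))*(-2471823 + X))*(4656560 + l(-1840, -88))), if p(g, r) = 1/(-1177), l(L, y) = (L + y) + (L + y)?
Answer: -11652903801/12643191075230758421600 ≈ -9.2167e-13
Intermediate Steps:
X = 542498/9 (X = -⅑*(-542498) = 542498/9 ≈ 60278.)
l(L, y) = 2*L + 2*y
p(g, r) = -1/1177
-7700399*1/((3227293 + (-744619 + p(1411, -953))*(-2471823 + X))*(4656560 + l(-1840, -88))) = -7700399*1/((3227293 + (-744619 - 1/1177)*(-2471823 + 542498/9))*(4656560 + (2*(-1840) + 2*(-88)))) = -7700399*1/((3227293 - 876416564/1177*(-21703909/9))*(4656560 + (-3680 - 176))) = -7700399*1/((3227293 + 19021665351148676/10593)*(4656560 - 3856)) = -7700399/(4652704*(19021699537863425/10593)) = -7700399/88502337526615308951200/10593 = -7700399*10593/88502337526615308951200 = -11652903801/12643191075230758421600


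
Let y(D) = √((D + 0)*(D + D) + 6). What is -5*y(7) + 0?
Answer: -10*√26 ≈ -50.990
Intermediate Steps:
y(D) = √(6 + 2*D²) (y(D) = √(D*(2*D) + 6) = √(2*D² + 6) = √(6 + 2*D²))
-5*y(7) + 0 = -5*√(6 + 2*7²) + 0 = -5*√(6 + 2*49) + 0 = -5*√(6 + 98) + 0 = -10*√26 + 0 = -10*√26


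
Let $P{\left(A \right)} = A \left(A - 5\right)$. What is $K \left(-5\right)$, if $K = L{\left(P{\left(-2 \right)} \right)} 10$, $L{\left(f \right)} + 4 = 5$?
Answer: $-50$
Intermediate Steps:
$P{\left(A \right)} = A \left(-5 + A\right)$
$L{\left(f \right)} = 1$ ($L{\left(f \right)} = -4 + 5 = 1$)
$K = 10$ ($K = 1 \cdot 10 = 10$)
$K \left(-5\right) = 10 \left(-5\right) = -50$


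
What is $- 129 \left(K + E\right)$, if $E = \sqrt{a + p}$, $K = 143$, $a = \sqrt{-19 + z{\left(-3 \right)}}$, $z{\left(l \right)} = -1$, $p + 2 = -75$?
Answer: $-18447 - 129 \sqrt{-77 + 2 i \sqrt{5}} \approx -18480.0 - 1132.4 i$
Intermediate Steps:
$p = -77$ ($p = -2 - 75 = -77$)
$a = 2 i \sqrt{5}$ ($a = \sqrt{-19 - 1} = \sqrt{-20} = 2 i \sqrt{5} \approx 4.4721 i$)
$E = \sqrt{-77 + 2 i \sqrt{5}}$ ($E = \sqrt{2 i \sqrt{5} - 77} = \sqrt{-77 + 2 i \sqrt{5}} \approx 0.25472 + 8.7787 i$)
$- 129 \left(K + E\right) = - 129 \left(143 + \sqrt{-77 + 2 i \sqrt{5}}\right) = -18447 - 129 \sqrt{-77 + 2 i \sqrt{5}}$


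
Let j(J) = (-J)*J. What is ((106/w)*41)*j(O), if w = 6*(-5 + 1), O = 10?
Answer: 54325/3 ≈ 18108.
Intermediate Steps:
w = -24 (w = 6*(-4) = -24)
j(J) = -J²
((106/w)*41)*j(O) = ((106/(-24))*41)*(-1*10²) = ((106*(-1/24))*41)*(-1*100) = -53/12*41*(-100) = -2173/12*(-100) = 54325/3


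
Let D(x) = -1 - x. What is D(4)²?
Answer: 25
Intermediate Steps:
D(4)² = (-1 - 1*4)² = (-1 - 4)² = (-5)² = 25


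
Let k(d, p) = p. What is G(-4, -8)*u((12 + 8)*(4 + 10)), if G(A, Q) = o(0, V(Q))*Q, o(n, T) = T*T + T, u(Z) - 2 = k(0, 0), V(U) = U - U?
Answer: 0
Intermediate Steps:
V(U) = 0
u(Z) = 2 (u(Z) = 2 + 0 = 2)
o(n, T) = T + T² (o(n, T) = T² + T = T + T²)
G(A, Q) = 0 (G(A, Q) = (0*(1 + 0))*Q = (0*1)*Q = 0*Q = 0)
G(-4, -8)*u((12 + 8)*(4 + 10)) = 0*2 = 0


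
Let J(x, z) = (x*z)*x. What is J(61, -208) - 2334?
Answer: -776302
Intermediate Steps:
J(x, z) = z*x²
J(61, -208) - 2334 = -208*61² - 2334 = -208*3721 - 2334 = -773968 - 2334 = -776302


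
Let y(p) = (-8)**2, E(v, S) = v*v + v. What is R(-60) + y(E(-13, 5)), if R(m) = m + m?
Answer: -56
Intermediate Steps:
E(v, S) = v + v**2 (E(v, S) = v**2 + v = v + v**2)
R(m) = 2*m
y(p) = 64
R(-60) + y(E(-13, 5)) = 2*(-60) + 64 = -120 + 64 = -56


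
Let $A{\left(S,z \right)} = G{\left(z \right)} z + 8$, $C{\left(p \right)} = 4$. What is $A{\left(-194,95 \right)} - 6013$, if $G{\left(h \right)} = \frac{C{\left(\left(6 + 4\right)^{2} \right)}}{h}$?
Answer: $-6001$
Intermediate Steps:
$G{\left(h \right)} = \frac{4}{h}$
$A{\left(S,z \right)} = 12$ ($A{\left(S,z \right)} = \frac{4}{z} z + 8 = 4 + 8 = 12$)
$A{\left(-194,95 \right)} - 6013 = 12 - 6013 = -6001$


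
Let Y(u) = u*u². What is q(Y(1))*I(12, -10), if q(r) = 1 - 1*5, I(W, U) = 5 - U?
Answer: -60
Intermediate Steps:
Y(u) = u³
q(r) = -4 (q(r) = 1 - 5 = -4)
q(Y(1))*I(12, -10) = -4*(5 - 1*(-10)) = -4*(5 + 10) = -4*15 = -60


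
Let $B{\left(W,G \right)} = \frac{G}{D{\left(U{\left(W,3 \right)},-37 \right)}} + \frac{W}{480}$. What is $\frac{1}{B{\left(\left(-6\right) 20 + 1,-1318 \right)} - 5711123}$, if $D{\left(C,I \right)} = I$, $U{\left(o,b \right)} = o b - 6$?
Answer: $- \frac{17760}{101428916243} \approx -1.751 \cdot 10^{-7}$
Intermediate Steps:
$U{\left(o,b \right)} = -6 + b o$ ($U{\left(o,b \right)} = b o - 6 = -6 + b o$)
$B{\left(W,G \right)} = - \frac{G}{37} + \frac{W}{480}$ ($B{\left(W,G \right)} = \frac{G}{-37} + \frac{W}{480} = G \left(- \frac{1}{37}\right) + W \frac{1}{480} = - \frac{G}{37} + \frac{W}{480}$)
$\frac{1}{B{\left(\left(-6\right) 20 + 1,-1318 \right)} - 5711123} = \frac{1}{\left(\left(- \frac{1}{37}\right) \left(-1318\right) + \frac{\left(-6\right) 20 + 1}{480}\right) - 5711123} = \frac{1}{\left(\frac{1318}{37} + \frac{-120 + 1}{480}\right) - 5711123} = \frac{1}{\left(\frac{1318}{37} + \frac{1}{480} \left(-119\right)\right) - 5711123} = \frac{1}{\left(\frac{1318}{37} - \frac{119}{480}\right) - 5711123} = \frac{1}{\frac{628237}{17760} - 5711123} = \frac{1}{- \frac{101428916243}{17760}} = - \frac{17760}{101428916243}$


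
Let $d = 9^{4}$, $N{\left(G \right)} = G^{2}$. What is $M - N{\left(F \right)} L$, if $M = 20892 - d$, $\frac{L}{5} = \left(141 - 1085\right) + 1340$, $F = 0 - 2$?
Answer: $6411$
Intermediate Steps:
$F = -2$
$d = 6561$
$L = 1980$ ($L = 5 \left(\left(141 - 1085\right) + 1340\right) = 5 \left(-944 + 1340\right) = 5 \cdot 396 = 1980$)
$M = 14331$ ($M = 20892 - 6561 = 14331$)
$M - N{\left(F \right)} L = 14331 - \left(-2\right)^{2} \cdot 1980 = 14331 - 4 \cdot 1980 = 14331 - 7920 = 6411$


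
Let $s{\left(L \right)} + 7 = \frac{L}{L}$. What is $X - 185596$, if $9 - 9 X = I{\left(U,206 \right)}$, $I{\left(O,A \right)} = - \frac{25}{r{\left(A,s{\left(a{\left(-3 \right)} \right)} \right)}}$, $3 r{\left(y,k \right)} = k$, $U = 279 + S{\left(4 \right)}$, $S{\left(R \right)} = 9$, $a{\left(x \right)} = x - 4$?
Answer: $- \frac{3340735}{18} \approx -1.856 \cdot 10^{5}$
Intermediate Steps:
$a{\left(x \right)} = -4 + x$
$s{\left(L \right)} = -6$ ($s{\left(L \right)} = -7 + \frac{L}{L} = -7 + 1 = -6$)
$U = 288$ ($U = 279 + 9 = 288$)
$r{\left(y,k \right)} = \frac{k}{3}$
$I{\left(O,A \right)} = \frac{25}{2}$ ($I{\left(O,A \right)} = - \frac{25}{\frac{1}{3} \left(-6\right)} = - \frac{25}{-2} = \left(-25\right) \left(- \frac{1}{2}\right) = \frac{25}{2}$)
$X = - \frac{7}{18}$ ($X = 1 - \frac{25}{18} = - \frac{7}{18} \approx -0.38889$)
$X - 185596 = - \frac{7}{18} - 185596 = - \frac{3340735}{18}$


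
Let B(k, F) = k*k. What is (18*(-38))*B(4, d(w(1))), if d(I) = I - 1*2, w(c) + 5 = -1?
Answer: -10944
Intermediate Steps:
w(c) = -6 (w(c) = -5 - 1 = -6)
d(I) = -2 + I (d(I) = I - 2 = -2 + I)
B(k, F) = k²
(18*(-38))*B(4, d(w(1))) = (18*(-38))*4² = -684*16 = -10944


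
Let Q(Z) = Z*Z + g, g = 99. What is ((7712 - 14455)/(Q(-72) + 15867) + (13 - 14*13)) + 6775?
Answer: 139710157/21150 ≈ 6605.7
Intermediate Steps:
Q(Z) = 99 + Z² (Q(Z) = Z*Z + 99 = Z² + 99 = 99 + Z²)
((7712 - 14455)/(Q(-72) + 15867) + (13 - 14*13)) + 6775 = ((7712 - 14455)/((99 + (-72)²) + 15867) + (13 - 14*13)) + 6775 = (-6743/((99 + 5184) + 15867) + (13 - 182)) + 6775 = (-6743/(5283 + 15867) - 169) + 6775 = (-6743/21150 - 169) + 6775 = -3581093/21150 + 6775 = 139710157/21150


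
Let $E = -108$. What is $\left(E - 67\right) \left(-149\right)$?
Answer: $26075$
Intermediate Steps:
$\left(E - 67\right) \left(-149\right) = \left(-108 - 67\right) \left(-149\right) = \left(-175\right) \left(-149\right) = 26075$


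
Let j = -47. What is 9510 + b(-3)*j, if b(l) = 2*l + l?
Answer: 9933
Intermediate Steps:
b(l) = 3*l
9510 + b(-3)*j = 9510 + (3*(-3))*(-47) = 9510 - 9*(-47) = 9510 + 423 = 9933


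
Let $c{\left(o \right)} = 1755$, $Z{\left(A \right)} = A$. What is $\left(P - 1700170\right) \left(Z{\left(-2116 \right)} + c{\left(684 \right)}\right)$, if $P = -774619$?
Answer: $893398829$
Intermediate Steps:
$\left(P - 1700170\right) \left(Z{\left(-2116 \right)} + c{\left(684 \right)}\right) = \left(-774619 - 1700170\right) \left(-2116 + 1755\right) = \left(-2474789\right) \left(-361\right) = 893398829$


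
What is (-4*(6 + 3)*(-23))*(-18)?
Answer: -14904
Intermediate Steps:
(-4*(6 + 3)*(-23))*(-18) = (-4*9*(-23))*(-18) = -36*(-23)*(-18) = 828*(-18) = -14904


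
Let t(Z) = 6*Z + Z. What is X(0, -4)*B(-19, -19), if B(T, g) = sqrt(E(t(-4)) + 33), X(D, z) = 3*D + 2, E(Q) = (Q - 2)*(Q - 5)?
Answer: 2*sqrt(1023) ≈ 63.969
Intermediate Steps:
t(Z) = 7*Z
E(Q) = (-5 + Q)*(-2 + Q) (E(Q) = (-2 + Q)*(-5 + Q) = (-5 + Q)*(-2 + Q))
X(D, z) = 2 + 3*D
B(T, g) = sqrt(1023) (B(T, g) = sqrt((10 + (7*(-4))**2 - 49*(-4)) + 33) = sqrt((10 + (-28)**2 - 7*(-28)) + 33) = sqrt((10 + 784 + 196) + 33) = sqrt(990 + 33) = sqrt(1023))
X(0, -4)*B(-19, -19) = (2 + 3*0)*sqrt(1023) = (2 + 0)*sqrt(1023) = 2*sqrt(1023)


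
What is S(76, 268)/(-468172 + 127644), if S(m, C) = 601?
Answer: -601/340528 ≈ -0.0017649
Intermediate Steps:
S(76, 268)/(-468172 + 127644) = 601/(-468172 + 127644) = 601/(-340528) = 601*(-1/340528) = -601/340528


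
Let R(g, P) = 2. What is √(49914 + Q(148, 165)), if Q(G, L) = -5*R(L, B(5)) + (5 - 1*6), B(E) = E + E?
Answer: √49903 ≈ 223.39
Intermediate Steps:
B(E) = 2*E
Q(G, L) = -11 (Q(G, L) = -5*2 + (5 - 1*6) = -10 + (5 - 6) = -10 - 1 = -11)
√(49914 + Q(148, 165)) = √(49914 - 11) = √49903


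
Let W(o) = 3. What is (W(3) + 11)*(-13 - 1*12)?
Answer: -350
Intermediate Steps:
(W(3) + 11)*(-13 - 1*12) = (3 + 11)*(-13 - 1*12) = 14*(-13 - 12) = 14*(-25) = -350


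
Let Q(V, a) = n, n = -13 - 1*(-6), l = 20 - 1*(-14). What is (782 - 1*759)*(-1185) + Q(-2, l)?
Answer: -27262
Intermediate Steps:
l = 34 (l = 20 + 14 = 34)
n = -7 (n = -13 + 6 = -7)
Q(V, a) = -7
(782 - 1*759)*(-1185) + Q(-2, l) = (782 - 1*759)*(-1185) - 7 = (782 - 759)*(-1185) - 7 = 23*(-1185) - 7 = -27255 - 7 = -27262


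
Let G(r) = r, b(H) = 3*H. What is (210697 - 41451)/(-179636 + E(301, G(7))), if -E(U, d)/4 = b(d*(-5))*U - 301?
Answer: -84623/26006 ≈ -3.2540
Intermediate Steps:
E(U, d) = 1204 + 60*U*d (E(U, d) = -4*((3*(d*(-5)))*U - 301) = -4*((3*(-5*d))*U - 301) = -4*((-15*d)*U - 301) = -4*(-15*U*d - 301) = -4*(-301 - 15*U*d) = 1204 + 60*U*d)
(210697 - 41451)/(-179636 + E(301, G(7))) = (210697 - 41451)/(-179636 + (1204 + 60*301*7)) = 169246/(-179636 + (1204 + 126420)) = 169246/(-179636 + 127624) = 169246/(-52012) = 169246*(-1/52012) = -84623/26006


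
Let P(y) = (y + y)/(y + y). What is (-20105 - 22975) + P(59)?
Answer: -43079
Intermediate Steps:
P(y) = 1 (P(y) = (2*y)/((2*y)) = (2*y)*(1/(2*y)) = 1)
(-20105 - 22975) + P(59) = (-20105 - 22975) + 1 = -43080 + 1 = -43079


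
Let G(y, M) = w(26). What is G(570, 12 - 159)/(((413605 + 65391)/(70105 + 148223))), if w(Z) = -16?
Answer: -873312/119749 ≈ -7.2929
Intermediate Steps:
G(y, M) = -16
G(570, 12 - 159)/(((413605 + 65391)/(70105 + 148223))) = -16*(70105 + 148223)/(413605 + 65391) = -16/(478996/218328) = -16/(478996*(1/218328)) = -16/119749/54582 = -16*54582/119749 = -873312/119749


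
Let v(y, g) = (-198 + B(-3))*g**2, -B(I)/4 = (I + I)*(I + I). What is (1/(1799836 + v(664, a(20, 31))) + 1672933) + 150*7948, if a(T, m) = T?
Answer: 4764819323789/1663036 ≈ 2.8651e+6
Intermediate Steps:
B(I) = -16*I**2 (B(I) = -4*(I + I)*(I + I) = -4*2*I*2*I = -16*I**2)
v(y, g) = -342*g**2 (v(y, g) = (-198 - 16*(-3)**2)*g**2 = (-198 - 16*9)*g**2 = (-198 - 144)*g**2 = -342*g**2)
(1/(1799836 + v(664, a(20, 31))) + 1672933) + 150*7948 = (1/(1799836 - 342*20**2) + 1672933) + 150*7948 = (1/(1799836 - 342*400) + 1672933) + 1192200 = (1/(1799836 - 136800) + 1672933) + 1192200 = (1/1663036 + 1672933) + 1192200 = 2782147804589/1663036 + 1192200 = 4764819323789/1663036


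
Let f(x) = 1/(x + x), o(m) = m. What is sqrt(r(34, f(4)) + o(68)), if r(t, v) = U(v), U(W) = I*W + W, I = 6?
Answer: sqrt(1102)/4 ≈ 8.2991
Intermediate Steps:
U(W) = 7*W (U(W) = 6*W + W = 7*W)
f(x) = 1/(2*x)
r(t, v) = 7*v
sqrt(r(34, f(4)) + o(68)) = sqrt(7*((1/2)/4) + 68) = sqrt(7*((1/2)*(1/4)) + 68) = sqrt(7*(1/8) + 68) = sqrt(7/8 + 68) = sqrt(551/8) = sqrt(1102)/4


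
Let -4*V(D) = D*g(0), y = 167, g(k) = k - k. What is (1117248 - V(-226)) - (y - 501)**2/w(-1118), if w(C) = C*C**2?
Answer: 390314787445873/349353758 ≈ 1.1172e+6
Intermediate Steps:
g(k) = 0
w(C) = C**3
V(D) = 0 (V(D) = -D*0/4 = -1/4*0 = 0)
(1117248 - V(-226)) - (y - 501)**2/w(-1118) = (1117248 - 1*0) - (167 - 501)**2/((-1118)**3) = (1117248 + 0) - (-334)**2/(-1397415032) = 1117248 - 111556*(-1)/1397415032 = 1117248 - 1*(-27889/349353758) = 1117248 + 27889/349353758 = 390314787445873/349353758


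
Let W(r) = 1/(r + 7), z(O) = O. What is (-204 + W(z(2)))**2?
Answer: 3367225/81 ≈ 41571.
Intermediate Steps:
W(r) = 1/(7 + r)
(-204 + W(z(2)))**2 = (-204 + 1/(7 + 2))**2 = (-204 + 1/9)**2 = (-1835/9)**2 = 3367225/81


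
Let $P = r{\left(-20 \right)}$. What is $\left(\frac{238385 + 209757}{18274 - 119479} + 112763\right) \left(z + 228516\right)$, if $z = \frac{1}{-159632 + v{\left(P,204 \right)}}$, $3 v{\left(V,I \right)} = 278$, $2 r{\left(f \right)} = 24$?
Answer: $\frac{83208159957658179107}{3229235646} \approx 2.5767 \cdot 10^{10}$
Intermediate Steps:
$r{\left(f \right)} = 12$ ($r{\left(f \right)} = \frac{1}{2} \cdot 24 = 12$)
$P = 12$
$v{\left(V,I \right)} = \frac{278}{3}$ ($v{\left(V,I \right)} = \frac{1}{3} \cdot 278 = \frac{278}{3}$)
$z = - \frac{3}{478618}$ ($z = \frac{1}{-159632 + \frac{278}{3}} = \frac{1}{- \frac{478618}{3}} = - \frac{3}{478618} \approx -6.268 \cdot 10^{-6}$)
$\left(\frac{238385 + 209757}{18274 - 119479} + 112763\right) \left(z + 228516\right) = \left(\frac{238385 + 209757}{18274 - 119479} + 112763\right) \left(- \frac{3}{478618} + 228516\right) = \left(\frac{448142}{-101205} + 112763\right) \frac{109371870885}{478618} = \left(448142 \left(- \frac{1}{101205}\right) + 112763\right) \frac{109371870885}{478618} = \left(- \frac{448142}{101205} + 112763\right) \frac{109371870885}{478618} = \frac{11411731273}{101205} \cdot \frac{109371870885}{478618} = \frac{83208159957658179107}{3229235646}$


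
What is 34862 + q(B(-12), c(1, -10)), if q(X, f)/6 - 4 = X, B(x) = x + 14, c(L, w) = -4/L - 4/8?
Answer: 34898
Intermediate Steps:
c(L, w) = -½ - 4/L (c(L, w) = -4/L - 4*⅛ = -4/L - ½ = -½ - 4/L)
B(x) = 14 + x
q(X, f) = 24 + 6*X
34862 + q(B(-12), c(1, -10)) = 34862 + (24 + 6*(14 - 12)) = 34862 + (24 + 6*2) = 34862 + (24 + 12) = 34862 + 36 = 34898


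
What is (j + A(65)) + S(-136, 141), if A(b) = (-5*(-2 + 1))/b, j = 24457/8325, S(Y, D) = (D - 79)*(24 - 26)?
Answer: -353882/2925 ≈ -120.99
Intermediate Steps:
S(Y, D) = 158 - 2*D (S(Y, D) = (-79 + D)*(-2) = 158 - 2*D)
j = 661/225 (j = 24457*(1/8325) = 661/225 ≈ 2.9378)
A(b) = 5/b (A(b) = (-5*(-1))/b = 5/b)
(j + A(65)) + S(-136, 141) = (661/225 + 5/65) + (158 - 2*141) = (661/225 + 5*(1/65)) + (158 - 282) = (661/225 + 1/13) - 124 = 8818/2925 - 124 = -353882/2925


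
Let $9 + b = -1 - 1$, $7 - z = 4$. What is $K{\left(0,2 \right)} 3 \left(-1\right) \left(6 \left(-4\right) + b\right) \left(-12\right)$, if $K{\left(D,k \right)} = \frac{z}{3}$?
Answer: $-1260$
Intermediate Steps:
$z = 3$ ($z = 7 - 4 = 3$)
$b = -11$ ($b = -9 - 2 = -11$)
$K{\left(D,k \right)} = 1$ ($K{\left(D,k \right)} = \frac{3}{3} = 3 \cdot \frac{1}{3} = 1$)
$K{\left(0,2 \right)} 3 \left(-1\right) \left(6 \left(-4\right) + b\right) \left(-12\right) = 1 \cdot 3 \left(-1\right) \left(6 \left(-4\right) - 11\right) \left(-12\right) = 3 \left(-1\right) \left(-24 - 11\right) \left(-12\right) = \left(-3\right) \left(-35\right) \left(-12\right) = 105 \left(-12\right) = -1260$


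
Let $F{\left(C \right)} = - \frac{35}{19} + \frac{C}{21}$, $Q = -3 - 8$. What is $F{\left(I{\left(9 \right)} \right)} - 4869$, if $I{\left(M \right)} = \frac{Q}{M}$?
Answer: $- \frac{17491403}{3591} \approx -4870.9$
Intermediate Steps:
$Q = -11$ ($Q = -3 - 8 = -11$)
$I{\left(M \right)} = - \frac{11}{M}$
$F{\left(C \right)} = - \frac{35}{19} + \frac{C}{21}$ ($F{\left(C \right)} = \left(-35\right) \frac{1}{19} + C \frac{1}{21} = - \frac{35}{19} + \frac{C}{21}$)
$F{\left(I{\left(9 \right)} \right)} - 4869 = \left(- \frac{35}{19} + \frac{\left(-11\right) \frac{1}{9}}{21}\right) - 4869 = \left(- \frac{35}{19} + \frac{1}{21} \left(- \frac{11}{9}\right)\right) - 4869 = \left(- \frac{35}{19} - \frac{11}{189}\right) - 4869 = - \frac{6824}{3591} - 4869 = - \frac{17491403}{3591}$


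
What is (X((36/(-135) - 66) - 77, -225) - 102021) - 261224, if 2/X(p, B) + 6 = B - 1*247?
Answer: -86815556/239 ≈ -3.6325e+5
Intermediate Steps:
X(p, B) = 2/(-253 + B) (X(p, B) = 2/(-6 + (B - 1*247)) = 2/(-6 + (B - 247)) = 2/(-6 + (-247 + B)) = 2/(-253 + B))
(X((36/(-135) - 66) - 77, -225) - 102021) - 261224 = (2/(-253 - 225) - 102021) - 261224 = (2/(-478) - 102021) - 261224 = (2*(-1/478) - 102021) - 261224 = (-1/239 - 102021) - 261224 = -24383020/239 - 261224 = -86815556/239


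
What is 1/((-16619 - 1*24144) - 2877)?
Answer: -1/43640 ≈ -2.2915e-5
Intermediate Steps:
1/((-16619 - 1*24144) - 2877) = 1/((-16619 - 24144) - 2877) = 1/(-40763 - 2877) = 1/(-43640) = -1/43640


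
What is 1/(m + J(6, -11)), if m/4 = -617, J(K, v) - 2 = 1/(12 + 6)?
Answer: -18/44387 ≈ -0.00040552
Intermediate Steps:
J(K, v) = 37/18 (J(K, v) = 2 + 1/(12 + 6) = 2 + 1/18 = 37/18)
m = -2468 (m = 4*(-617) = -2468)
1/(m + J(6, -11)) = 1/(-2468 + 37/18) = 1/(-44387/18) = -18/44387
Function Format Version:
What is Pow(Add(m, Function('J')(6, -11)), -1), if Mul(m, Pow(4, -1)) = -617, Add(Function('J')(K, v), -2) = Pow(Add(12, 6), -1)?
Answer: Rational(-18, 44387) ≈ -0.00040552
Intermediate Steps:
Function('J')(K, v) = Rational(37, 18) (Function('J')(K, v) = Add(2, Pow(Add(12, 6), -1)) = Add(2, Pow(18, -1)) = Add(2, Rational(1, 18)) = Rational(37, 18))
m = -2468 (m = Mul(4, -617) = -2468)
Pow(Add(m, Function('J')(6, -11)), -1) = Pow(Add(-2468, Rational(37, 18)), -1) = Pow(Rational(-44387, 18), -1) = Rational(-18, 44387)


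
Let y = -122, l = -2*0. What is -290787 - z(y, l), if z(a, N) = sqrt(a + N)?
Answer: -290787 - I*sqrt(122) ≈ -2.9079e+5 - 11.045*I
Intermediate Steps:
l = 0
z(a, N) = sqrt(N + a)
-290787 - z(y, l) = -290787 - sqrt(0 - 122) = -290787 - sqrt(-122) = -290787 - I*sqrt(122)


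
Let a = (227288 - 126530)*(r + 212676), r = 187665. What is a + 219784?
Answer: 40337778262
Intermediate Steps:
a = 40337558478 (a = (227288 - 126530)*(187665 + 212676) = 100758*400341 = 40337558478)
a + 219784 = 40337558478 + 219784 = 40337778262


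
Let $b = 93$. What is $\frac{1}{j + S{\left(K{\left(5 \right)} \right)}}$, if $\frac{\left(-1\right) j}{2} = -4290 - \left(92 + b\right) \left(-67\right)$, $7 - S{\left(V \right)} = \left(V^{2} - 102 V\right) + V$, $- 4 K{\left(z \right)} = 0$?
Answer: $- \frac{1}{16203} \approx -6.1717 \cdot 10^{-5}$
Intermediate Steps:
$K{\left(z \right)} = 0$ ($K{\left(z \right)} = \left(- \frac{1}{4}\right) 0 = 0$)
$S{\left(V \right)} = 7 - V^{2} + 101 V$ ($S{\left(V \right)} = 7 - \left(\left(V^{2} - 102 V\right) + V\right) = 7 - \left(V^{2} - 101 V\right) = 7 - V^{2} + 101 V$)
$j = -16210$ ($j = - 2 \left(-4290 - \left(92 + 93\right) \left(-67\right)\right) = - 2 \left(-4290 - 185 \left(-67\right)\right) = - 2 \left(-4290 - -12395\right) = - 2 \left(-4290 + 12395\right) = \left(-2\right) 8105 = -16210$)
$\frac{1}{j + S{\left(K{\left(5 \right)} \right)}} = \frac{1}{-16210 + \left(7 - 0^{2} + 101 \cdot 0\right)} = \frac{1}{-16210 + \left(7 - 0 + 0\right)} = \frac{1}{-16210 + \left(7 + 0 + 0\right)} = \frac{1}{-16210 + 7} = \frac{1}{-16203} = - \frac{1}{16203}$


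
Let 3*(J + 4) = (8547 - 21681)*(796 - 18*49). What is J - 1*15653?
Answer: 360851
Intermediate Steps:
J = 376504 (J = -4 + ((8547 - 21681)*(796 - 18*49))/3 = -4 + (-13134*(796 - 882))/3 = -4 + (-13134*(-86))/3 = -4 + (1/3)*1129524 = -4 + 376508 = 376504)
J - 1*15653 = 376504 - 1*15653 = 376504 - 15653 = 360851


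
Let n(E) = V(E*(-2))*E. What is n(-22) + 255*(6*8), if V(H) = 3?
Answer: 12174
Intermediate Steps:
n(E) = 3*E
n(-22) + 255*(6*8) = 3*(-22) + 255*(6*8) = -66 + 255*48 = -66 + 12240 = 12174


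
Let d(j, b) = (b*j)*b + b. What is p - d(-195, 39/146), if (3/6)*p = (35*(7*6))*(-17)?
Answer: -1065082779/21316 ≈ -49966.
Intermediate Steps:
d(j, b) = b + j*b**2 (d(j, b) = j*b**2 + b = b + j*b**2)
p = -49980 (p = 2*((35*(7*6))*(-17)) = 2*((35*42)*(-17)) = 2*(1470*(-17)) = 2*(-24990) = -49980)
p - d(-195, 39/146) = -49980 - 39/146*(1 + (39/146)*(-195)) = -49980 - 39*(1/146)*(1 + (39*(1/146))*(-195)) = -49980 - 39*(1 + (39/146)*(-195))/146 = -49980 - 39*(1 - 7605/146)/146 = -49980 - 39*(-7459)/(146*146) = -49980 - 1*(-290901/21316) = -49980 + 290901/21316 = -1065082779/21316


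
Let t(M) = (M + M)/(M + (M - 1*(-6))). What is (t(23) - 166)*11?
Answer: -47223/26 ≈ -1816.3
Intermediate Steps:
t(M) = 2*M/(6 + 2*M) (t(M) = (2*M)/(M + (M + 6)) = (2*M)/(M + (6 + M)) = (2*M)/(6 + 2*M) = 2*M/(6 + 2*M))
(t(23) - 166)*11 = (23/(3 + 23) - 166)*11 = (23/26 - 166)*11 = -4293/26*11 = -47223/26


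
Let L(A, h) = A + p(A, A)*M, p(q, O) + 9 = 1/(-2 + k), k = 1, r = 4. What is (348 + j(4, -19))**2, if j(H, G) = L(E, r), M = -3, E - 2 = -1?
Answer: 143641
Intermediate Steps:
E = 1 (E = 2 - 1 = 1)
p(q, O) = -10 (p(q, O) = -9 + 1/(-2 + 1) = -9 + 1/(-1) = -9 - 1 = -10)
L(A, h) = 30 + A (L(A, h) = A - 10*(-3) = A + 30 = 30 + A)
j(H, G) = 31 (j(H, G) = 30 + 1 = 31)
(348 + j(4, -19))**2 = (348 + 31)**2 = 379**2 = 143641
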